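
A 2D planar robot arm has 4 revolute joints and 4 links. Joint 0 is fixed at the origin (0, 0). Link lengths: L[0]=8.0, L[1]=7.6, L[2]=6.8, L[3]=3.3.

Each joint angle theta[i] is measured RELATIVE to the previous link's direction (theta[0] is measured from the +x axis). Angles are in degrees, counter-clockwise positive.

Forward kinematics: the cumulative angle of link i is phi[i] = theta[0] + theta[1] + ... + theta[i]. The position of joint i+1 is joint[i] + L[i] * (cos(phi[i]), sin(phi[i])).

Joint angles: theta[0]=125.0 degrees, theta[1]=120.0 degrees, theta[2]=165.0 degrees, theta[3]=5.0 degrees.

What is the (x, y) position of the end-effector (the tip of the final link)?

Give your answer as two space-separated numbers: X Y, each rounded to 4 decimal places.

joint[0] = (0.0000, 0.0000)  (base)
link 0: phi[0] = 125 = 125 deg
  cos(125 deg) = -0.5736, sin(125 deg) = 0.8192
  joint[1] = (0.0000, 0.0000) + 8 * (-0.5736, 0.8192) = (0.0000 + -4.5886, 0.0000 + 6.5532) = (-4.5886, 6.5532)
link 1: phi[1] = 125 + 120 = 245 deg
  cos(245 deg) = -0.4226, sin(245 deg) = -0.9063
  joint[2] = (-4.5886, 6.5532) + 7.6 * (-0.4226, -0.9063) = (-4.5886 + -3.2119, 6.5532 + -6.8879) = (-7.8005, -0.3347)
link 2: phi[2] = 125 + 120 + 165 = 410 deg
  cos(410 deg) = 0.6428, sin(410 deg) = 0.7660
  joint[3] = (-7.8005, -0.3347) + 6.8 * (0.6428, 0.7660) = (-7.8005 + 4.3710, -0.3347 + 5.2091) = (-3.4296, 4.8744)
link 3: phi[3] = 125 + 120 + 165 + 5 = 415 deg
  cos(415 deg) = 0.5736, sin(415 deg) = 0.8192
  joint[4] = (-3.4296, 4.8744) + 3.3 * (0.5736, 0.8192) = (-3.4296 + 1.8928, 4.8744 + 2.7032) = (-1.5368, 7.5776)
End effector: (-1.5368, 7.5776)

Answer: -1.5368 7.5776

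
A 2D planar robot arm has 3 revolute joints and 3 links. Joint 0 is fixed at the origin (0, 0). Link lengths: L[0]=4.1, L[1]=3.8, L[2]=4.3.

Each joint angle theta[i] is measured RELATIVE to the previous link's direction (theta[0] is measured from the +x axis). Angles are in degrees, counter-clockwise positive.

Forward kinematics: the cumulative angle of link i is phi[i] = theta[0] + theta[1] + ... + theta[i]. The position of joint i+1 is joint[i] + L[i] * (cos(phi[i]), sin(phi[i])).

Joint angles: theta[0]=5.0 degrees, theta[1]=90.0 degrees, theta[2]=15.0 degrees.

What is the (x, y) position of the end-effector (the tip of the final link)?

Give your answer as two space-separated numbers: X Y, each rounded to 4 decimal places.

Answer: 2.2825 8.1836

Derivation:
joint[0] = (0.0000, 0.0000)  (base)
link 0: phi[0] = 5 = 5 deg
  cos(5 deg) = 0.9962, sin(5 deg) = 0.0872
  joint[1] = (0.0000, 0.0000) + 4.1 * (0.9962, 0.0872) = (0.0000 + 4.0844, 0.0000 + 0.3573) = (4.0844, 0.3573)
link 1: phi[1] = 5 + 90 = 95 deg
  cos(95 deg) = -0.0872, sin(95 deg) = 0.9962
  joint[2] = (4.0844, 0.3573) + 3.8 * (-0.0872, 0.9962) = (4.0844 + -0.3312, 0.3573 + 3.7855) = (3.7532, 4.1429)
link 2: phi[2] = 5 + 90 + 15 = 110 deg
  cos(110 deg) = -0.3420, sin(110 deg) = 0.9397
  joint[3] = (3.7532, 4.1429) + 4.3 * (-0.3420, 0.9397) = (3.7532 + -1.4707, 4.1429 + 4.0407) = (2.2825, 8.1836)
End effector: (2.2825, 8.1836)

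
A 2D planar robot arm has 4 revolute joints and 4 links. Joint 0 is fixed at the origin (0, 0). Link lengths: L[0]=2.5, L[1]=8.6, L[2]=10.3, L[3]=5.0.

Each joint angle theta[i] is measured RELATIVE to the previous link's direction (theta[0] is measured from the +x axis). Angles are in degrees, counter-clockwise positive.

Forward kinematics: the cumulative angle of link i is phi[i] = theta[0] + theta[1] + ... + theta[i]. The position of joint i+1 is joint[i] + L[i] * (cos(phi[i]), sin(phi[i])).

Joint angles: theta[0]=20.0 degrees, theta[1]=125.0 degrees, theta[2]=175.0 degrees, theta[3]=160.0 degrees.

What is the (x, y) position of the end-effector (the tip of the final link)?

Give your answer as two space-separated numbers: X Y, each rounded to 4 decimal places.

Answer: 0.6948 3.4972

Derivation:
joint[0] = (0.0000, 0.0000)  (base)
link 0: phi[0] = 20 = 20 deg
  cos(20 deg) = 0.9397, sin(20 deg) = 0.3420
  joint[1] = (0.0000, 0.0000) + 2.5 * (0.9397, 0.3420) = (0.0000 + 2.3492, 0.0000 + 0.8551) = (2.3492, 0.8551)
link 1: phi[1] = 20 + 125 = 145 deg
  cos(145 deg) = -0.8192, sin(145 deg) = 0.5736
  joint[2] = (2.3492, 0.8551) + 8.6 * (-0.8192, 0.5736) = (2.3492 + -7.0447, 0.8551 + 4.9328) = (-4.6955, 5.7878)
link 2: phi[2] = 20 + 125 + 175 = 320 deg
  cos(320 deg) = 0.7660, sin(320 deg) = -0.6428
  joint[3] = (-4.6955, 5.7878) + 10.3 * (0.7660, -0.6428) = (-4.6955 + 7.8903, 5.7878 + -6.6207) = (3.1948, -0.8329)
link 3: phi[3] = 20 + 125 + 175 + 160 = 480 deg
  cos(480 deg) = -0.5000, sin(480 deg) = 0.8660
  joint[4] = (3.1948, -0.8329) + 5 * (-0.5000, 0.8660) = (3.1948 + -2.5000, -0.8329 + 4.3301) = (0.6948, 3.4972)
End effector: (0.6948, 3.4972)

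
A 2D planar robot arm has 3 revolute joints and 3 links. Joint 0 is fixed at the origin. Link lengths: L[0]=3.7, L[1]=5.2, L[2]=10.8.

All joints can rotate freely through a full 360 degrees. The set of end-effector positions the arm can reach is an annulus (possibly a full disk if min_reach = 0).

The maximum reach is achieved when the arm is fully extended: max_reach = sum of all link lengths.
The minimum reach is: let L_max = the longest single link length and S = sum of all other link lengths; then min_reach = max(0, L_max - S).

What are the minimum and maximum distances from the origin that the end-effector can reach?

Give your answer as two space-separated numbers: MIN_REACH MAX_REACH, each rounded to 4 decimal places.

Answer: 1.9000 19.7000

Derivation:
Link lengths: [3.7, 5.2, 10.8]
max_reach = 3.7 + 5.2 + 10.8 = 19.7
L_max = max([3.7, 5.2, 10.8]) = 10.8
S (sum of others) = 19.7 - 10.8 = 8.9
min_reach = max(0, 10.8 - 8.9) = max(0, 1.9) = 1.9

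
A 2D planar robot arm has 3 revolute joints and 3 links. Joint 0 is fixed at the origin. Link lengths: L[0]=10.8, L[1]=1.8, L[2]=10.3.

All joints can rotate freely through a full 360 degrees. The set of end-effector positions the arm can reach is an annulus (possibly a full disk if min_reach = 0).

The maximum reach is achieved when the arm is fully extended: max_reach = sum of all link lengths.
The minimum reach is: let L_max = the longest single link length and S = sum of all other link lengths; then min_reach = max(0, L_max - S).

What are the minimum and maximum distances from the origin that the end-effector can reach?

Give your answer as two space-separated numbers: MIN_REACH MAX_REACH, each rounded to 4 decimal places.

Link lengths: [10.8, 1.8, 10.3]
max_reach = 10.8 + 1.8 + 10.3 = 22.9
L_max = max([10.8, 1.8, 10.3]) = 10.8
S (sum of others) = 22.9 - 10.8 = 12.1
min_reach = max(0, 10.8 - 12.1) = max(0, -1.3) = 0

Answer: 0.0000 22.9000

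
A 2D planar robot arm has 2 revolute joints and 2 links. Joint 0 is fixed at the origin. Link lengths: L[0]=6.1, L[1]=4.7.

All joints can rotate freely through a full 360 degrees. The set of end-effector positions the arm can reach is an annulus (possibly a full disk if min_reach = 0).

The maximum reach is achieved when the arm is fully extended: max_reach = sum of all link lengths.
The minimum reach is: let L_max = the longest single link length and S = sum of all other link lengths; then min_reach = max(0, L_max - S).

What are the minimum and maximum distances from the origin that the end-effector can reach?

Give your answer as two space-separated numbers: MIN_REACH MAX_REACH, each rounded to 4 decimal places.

Link lengths: [6.1, 4.7]
max_reach = 6.1 + 4.7 = 10.8
L_max = max([6.1, 4.7]) = 6.1
S (sum of others) = 10.8 - 6.1 = 4.7
min_reach = max(0, 6.1 - 4.7) = max(0, 1.4) = 1.4

Answer: 1.4000 10.8000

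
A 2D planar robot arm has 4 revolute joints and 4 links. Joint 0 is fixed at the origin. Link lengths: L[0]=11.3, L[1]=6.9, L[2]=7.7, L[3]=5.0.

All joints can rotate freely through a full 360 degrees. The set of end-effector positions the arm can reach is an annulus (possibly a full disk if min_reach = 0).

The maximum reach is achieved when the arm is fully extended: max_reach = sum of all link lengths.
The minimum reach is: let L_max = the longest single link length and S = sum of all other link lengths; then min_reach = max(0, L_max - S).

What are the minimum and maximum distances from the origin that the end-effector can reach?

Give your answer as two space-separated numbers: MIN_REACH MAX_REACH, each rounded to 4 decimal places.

Link lengths: [11.3, 6.9, 7.7, 5.0]
max_reach = 11.3 + 6.9 + 7.7 + 5 = 30.9
L_max = max([11.3, 6.9, 7.7, 5.0]) = 11.3
S (sum of others) = 30.9 - 11.3 = 19.6
min_reach = max(0, 11.3 - 19.6) = max(0, -8.3) = 0

Answer: 0.0000 30.9000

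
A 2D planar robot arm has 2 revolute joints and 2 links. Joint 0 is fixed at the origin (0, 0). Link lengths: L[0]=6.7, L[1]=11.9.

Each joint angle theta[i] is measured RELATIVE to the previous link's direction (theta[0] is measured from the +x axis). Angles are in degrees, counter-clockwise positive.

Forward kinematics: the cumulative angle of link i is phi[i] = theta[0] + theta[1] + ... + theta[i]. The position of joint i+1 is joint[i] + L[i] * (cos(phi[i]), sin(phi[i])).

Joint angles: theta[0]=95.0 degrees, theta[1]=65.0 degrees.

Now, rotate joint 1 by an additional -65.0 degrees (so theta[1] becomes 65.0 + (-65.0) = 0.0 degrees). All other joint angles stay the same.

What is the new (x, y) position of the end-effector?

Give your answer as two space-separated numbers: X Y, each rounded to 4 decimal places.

joint[0] = (0.0000, 0.0000)  (base)
link 0: phi[0] = 95 = 95 deg
  cos(95 deg) = -0.0872, sin(95 deg) = 0.9962
  joint[1] = (0.0000, 0.0000) + 6.7 * (-0.0872, 0.9962) = (0.0000 + -0.5839, 0.0000 + 6.6745) = (-0.5839, 6.6745)
link 1: phi[1] = 95 + 0 = 95 deg
  cos(95 deg) = -0.0872, sin(95 deg) = 0.9962
  joint[2] = (-0.5839, 6.6745) + 11.9 * (-0.0872, 0.9962) = (-0.5839 + -1.0372, 6.6745 + 11.8547) = (-1.6211, 18.5292)
End effector: (-1.6211, 18.5292)

Answer: -1.6211 18.5292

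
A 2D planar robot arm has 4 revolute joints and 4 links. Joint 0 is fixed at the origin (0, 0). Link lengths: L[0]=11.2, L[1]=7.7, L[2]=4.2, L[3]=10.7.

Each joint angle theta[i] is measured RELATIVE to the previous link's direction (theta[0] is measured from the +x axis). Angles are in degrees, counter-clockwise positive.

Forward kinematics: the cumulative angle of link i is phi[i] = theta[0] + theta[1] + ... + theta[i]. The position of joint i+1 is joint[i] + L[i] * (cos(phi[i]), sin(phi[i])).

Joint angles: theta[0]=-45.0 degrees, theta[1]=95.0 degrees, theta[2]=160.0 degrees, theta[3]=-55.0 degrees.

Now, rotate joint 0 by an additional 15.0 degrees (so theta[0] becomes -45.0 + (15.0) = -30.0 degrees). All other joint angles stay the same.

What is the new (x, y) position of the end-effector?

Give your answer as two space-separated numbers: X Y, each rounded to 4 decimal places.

joint[0] = (0.0000, 0.0000)  (base)
link 0: phi[0] = -30 = -30 deg
  cos(-30 deg) = 0.8660, sin(-30 deg) = -0.5000
  joint[1] = (0.0000, 0.0000) + 11.2 * (0.8660, -0.5000) = (0.0000 + 9.6995, 0.0000 + -5.6000) = (9.6995, -5.6000)
link 1: phi[1] = -30 + 95 = 65 deg
  cos(65 deg) = 0.4226, sin(65 deg) = 0.9063
  joint[2] = (9.6995, -5.6000) + 7.7 * (0.4226, 0.9063) = (9.6995 + 3.2542, -5.6000 + 6.9786) = (12.9536, 1.3786)
link 2: phi[2] = -30 + 95 + 160 = 225 deg
  cos(225 deg) = -0.7071, sin(225 deg) = -0.7071
  joint[3] = (12.9536, 1.3786) + 4.2 * (-0.7071, -0.7071) = (12.9536 + -2.9698, 1.3786 + -2.9698) = (9.9838, -1.5913)
link 3: phi[3] = -30 + 95 + 160 + -55 = 170 deg
  cos(170 deg) = -0.9848, sin(170 deg) = 0.1736
  joint[4] = (9.9838, -1.5913) + 10.7 * (-0.9848, 0.1736) = (9.9838 + -10.5374, -1.5913 + 1.8580) = (-0.5536, 0.2668)
End effector: (-0.5536, 0.2668)

Answer: -0.5536 0.2668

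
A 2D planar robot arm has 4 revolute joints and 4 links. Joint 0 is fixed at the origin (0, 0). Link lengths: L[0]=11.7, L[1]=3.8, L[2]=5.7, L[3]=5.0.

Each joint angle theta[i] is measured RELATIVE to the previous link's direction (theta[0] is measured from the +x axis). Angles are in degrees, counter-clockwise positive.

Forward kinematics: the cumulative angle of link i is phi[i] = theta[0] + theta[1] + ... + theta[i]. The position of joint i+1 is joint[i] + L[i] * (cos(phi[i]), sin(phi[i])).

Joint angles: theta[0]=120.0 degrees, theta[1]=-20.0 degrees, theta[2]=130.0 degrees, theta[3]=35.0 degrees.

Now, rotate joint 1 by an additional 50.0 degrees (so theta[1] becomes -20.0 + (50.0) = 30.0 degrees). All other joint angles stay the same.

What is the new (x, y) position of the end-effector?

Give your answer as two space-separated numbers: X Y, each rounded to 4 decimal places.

joint[0] = (0.0000, 0.0000)  (base)
link 0: phi[0] = 120 = 120 deg
  cos(120 deg) = -0.5000, sin(120 deg) = 0.8660
  joint[1] = (0.0000, 0.0000) + 11.7 * (-0.5000, 0.8660) = (0.0000 + -5.8500, 0.0000 + 10.1325) = (-5.8500, 10.1325)
link 1: phi[1] = 120 + 30 = 150 deg
  cos(150 deg) = -0.8660, sin(150 deg) = 0.5000
  joint[2] = (-5.8500, 10.1325) + 3.8 * (-0.8660, 0.5000) = (-5.8500 + -3.2909, 10.1325 + 1.9000) = (-9.1409, 12.0325)
link 2: phi[2] = 120 + 30 + 130 = 280 deg
  cos(280 deg) = 0.1736, sin(280 deg) = -0.9848
  joint[3] = (-9.1409, 12.0325) + 5.7 * (0.1736, -0.9848) = (-9.1409 + 0.9898, 12.0325 + -5.6134) = (-8.1511, 6.4191)
link 3: phi[3] = 120 + 30 + 130 + 35 = 315 deg
  cos(315 deg) = 0.7071, sin(315 deg) = -0.7071
  joint[4] = (-8.1511, 6.4191) + 5 * (0.7071, -0.7071) = (-8.1511 + 3.5355, 6.4191 + -3.5355) = (-4.6156, 2.8836)
End effector: (-4.6156, 2.8836)

Answer: -4.6156 2.8836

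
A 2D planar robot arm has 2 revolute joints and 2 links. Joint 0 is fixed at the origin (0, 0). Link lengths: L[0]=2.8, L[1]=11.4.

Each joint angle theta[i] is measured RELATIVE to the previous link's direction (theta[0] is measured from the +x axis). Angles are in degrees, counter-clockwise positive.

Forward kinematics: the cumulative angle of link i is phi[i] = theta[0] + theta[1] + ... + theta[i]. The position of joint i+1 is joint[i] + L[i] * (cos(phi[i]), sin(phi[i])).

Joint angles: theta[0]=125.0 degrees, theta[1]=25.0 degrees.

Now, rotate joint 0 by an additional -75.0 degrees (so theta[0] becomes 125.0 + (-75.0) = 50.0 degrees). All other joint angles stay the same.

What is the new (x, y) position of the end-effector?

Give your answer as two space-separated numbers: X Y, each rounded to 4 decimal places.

Answer: 4.7503 13.1565

Derivation:
joint[0] = (0.0000, 0.0000)  (base)
link 0: phi[0] = 50 = 50 deg
  cos(50 deg) = 0.6428, sin(50 deg) = 0.7660
  joint[1] = (0.0000, 0.0000) + 2.8 * (0.6428, 0.7660) = (0.0000 + 1.7998, 0.0000 + 2.1449) = (1.7998, 2.1449)
link 1: phi[1] = 50 + 25 = 75 deg
  cos(75 deg) = 0.2588, sin(75 deg) = 0.9659
  joint[2] = (1.7998, 2.1449) + 11.4 * (0.2588, 0.9659) = (1.7998 + 2.9505, 2.1449 + 11.0116) = (4.7503, 13.1565)
End effector: (4.7503, 13.1565)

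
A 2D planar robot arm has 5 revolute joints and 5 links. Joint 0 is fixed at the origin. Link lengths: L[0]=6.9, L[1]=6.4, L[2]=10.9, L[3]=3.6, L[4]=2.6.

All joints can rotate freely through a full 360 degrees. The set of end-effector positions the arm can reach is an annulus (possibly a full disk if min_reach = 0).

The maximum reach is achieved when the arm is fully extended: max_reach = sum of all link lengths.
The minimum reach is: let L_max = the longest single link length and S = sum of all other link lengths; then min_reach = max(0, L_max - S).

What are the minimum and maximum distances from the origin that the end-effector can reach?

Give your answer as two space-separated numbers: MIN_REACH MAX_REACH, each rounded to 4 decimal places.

Answer: 0.0000 30.4000

Derivation:
Link lengths: [6.9, 6.4, 10.9, 3.6, 2.6]
max_reach = 6.9 + 6.4 + 10.9 + 3.6 + 2.6 = 30.4
L_max = max([6.9, 6.4, 10.9, 3.6, 2.6]) = 10.9
S (sum of others) = 30.4 - 10.9 = 19.5
min_reach = max(0, 10.9 - 19.5) = max(0, -8.6) = 0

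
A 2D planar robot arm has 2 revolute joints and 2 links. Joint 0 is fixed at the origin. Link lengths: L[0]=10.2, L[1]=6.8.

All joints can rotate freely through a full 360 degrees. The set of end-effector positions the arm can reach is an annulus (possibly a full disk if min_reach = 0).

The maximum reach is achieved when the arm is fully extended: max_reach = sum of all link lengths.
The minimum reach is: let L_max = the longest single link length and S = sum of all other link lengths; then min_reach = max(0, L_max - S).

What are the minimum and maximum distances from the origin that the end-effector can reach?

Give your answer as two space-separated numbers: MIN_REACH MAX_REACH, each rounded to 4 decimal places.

Link lengths: [10.2, 6.8]
max_reach = 10.2 + 6.8 = 17
L_max = max([10.2, 6.8]) = 10.2
S (sum of others) = 17 - 10.2 = 6.8
min_reach = max(0, 10.2 - 6.8) = max(0, 3.4) = 3.4

Answer: 3.4000 17.0000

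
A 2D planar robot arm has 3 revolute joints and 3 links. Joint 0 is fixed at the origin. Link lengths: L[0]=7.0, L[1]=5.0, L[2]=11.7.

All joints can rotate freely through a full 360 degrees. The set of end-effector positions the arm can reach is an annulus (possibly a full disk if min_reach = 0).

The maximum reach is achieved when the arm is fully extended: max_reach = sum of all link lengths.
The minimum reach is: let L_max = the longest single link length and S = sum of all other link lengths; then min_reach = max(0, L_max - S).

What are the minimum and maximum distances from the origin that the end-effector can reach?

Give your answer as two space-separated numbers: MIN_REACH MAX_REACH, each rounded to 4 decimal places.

Link lengths: [7.0, 5.0, 11.7]
max_reach = 7 + 5 + 11.7 = 23.7
L_max = max([7.0, 5.0, 11.7]) = 11.7
S (sum of others) = 23.7 - 11.7 = 12
min_reach = max(0, 11.7 - 12) = max(0, -0.3) = 0

Answer: 0.0000 23.7000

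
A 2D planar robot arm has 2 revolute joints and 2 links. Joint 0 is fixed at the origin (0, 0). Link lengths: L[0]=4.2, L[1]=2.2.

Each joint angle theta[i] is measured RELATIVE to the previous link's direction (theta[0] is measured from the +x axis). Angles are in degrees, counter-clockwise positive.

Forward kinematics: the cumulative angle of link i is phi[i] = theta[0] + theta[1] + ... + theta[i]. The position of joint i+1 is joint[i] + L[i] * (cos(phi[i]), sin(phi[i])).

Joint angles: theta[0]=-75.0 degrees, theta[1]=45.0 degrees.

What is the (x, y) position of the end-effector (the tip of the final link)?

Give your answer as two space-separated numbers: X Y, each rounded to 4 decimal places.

Answer: 2.9923 -5.1569

Derivation:
joint[0] = (0.0000, 0.0000)  (base)
link 0: phi[0] = -75 = -75 deg
  cos(-75 deg) = 0.2588, sin(-75 deg) = -0.9659
  joint[1] = (0.0000, 0.0000) + 4.2 * (0.2588, -0.9659) = (0.0000 + 1.0870, 0.0000 + -4.0569) = (1.0870, -4.0569)
link 1: phi[1] = -75 + 45 = -30 deg
  cos(-30 deg) = 0.8660, sin(-30 deg) = -0.5000
  joint[2] = (1.0870, -4.0569) + 2.2 * (0.8660, -0.5000) = (1.0870 + 1.9053, -4.0569 + -1.1000) = (2.9923, -5.1569)
End effector: (2.9923, -5.1569)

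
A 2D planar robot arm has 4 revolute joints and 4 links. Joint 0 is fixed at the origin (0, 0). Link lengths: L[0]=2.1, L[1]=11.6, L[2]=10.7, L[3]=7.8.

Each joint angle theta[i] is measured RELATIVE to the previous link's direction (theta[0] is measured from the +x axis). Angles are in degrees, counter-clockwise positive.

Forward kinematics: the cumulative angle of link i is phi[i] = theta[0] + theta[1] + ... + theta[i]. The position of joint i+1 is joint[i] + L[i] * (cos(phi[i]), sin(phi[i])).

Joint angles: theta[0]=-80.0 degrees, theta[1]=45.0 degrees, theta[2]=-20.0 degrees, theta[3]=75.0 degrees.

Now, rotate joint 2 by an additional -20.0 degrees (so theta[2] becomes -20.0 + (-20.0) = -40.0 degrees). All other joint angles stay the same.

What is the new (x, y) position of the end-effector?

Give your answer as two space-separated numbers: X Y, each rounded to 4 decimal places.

joint[0] = (0.0000, 0.0000)  (base)
link 0: phi[0] = -80 = -80 deg
  cos(-80 deg) = 0.1736, sin(-80 deg) = -0.9848
  joint[1] = (0.0000, 0.0000) + 2.1 * (0.1736, -0.9848) = (0.0000 + 0.3647, 0.0000 + -2.0681) = (0.3647, -2.0681)
link 1: phi[1] = -80 + 45 = -35 deg
  cos(-35 deg) = 0.8192, sin(-35 deg) = -0.5736
  joint[2] = (0.3647, -2.0681) + 11.6 * (0.8192, -0.5736) = (0.3647 + 9.5022, -2.0681 + -6.6535) = (9.8668, -8.7216)
link 2: phi[2] = -80 + 45 + -40 = -75 deg
  cos(-75 deg) = 0.2588, sin(-75 deg) = -0.9659
  joint[3] = (9.8668, -8.7216) + 10.7 * (0.2588, -0.9659) = (9.8668 + 2.7694, -8.7216 + -10.3354) = (12.6362, -19.0570)
link 3: phi[3] = -80 + 45 + -40 + 75 = 0 deg
  cos(0 deg) = 1.0000, sin(0 deg) = 0.0000
  joint[4] = (12.6362, -19.0570) + 7.8 * (1.0000, 0.0000) = (12.6362 + 7.8000, -19.0570 + 0.0000) = (20.4362, -19.0570)
End effector: (20.4362, -19.0570)

Answer: 20.4362 -19.0570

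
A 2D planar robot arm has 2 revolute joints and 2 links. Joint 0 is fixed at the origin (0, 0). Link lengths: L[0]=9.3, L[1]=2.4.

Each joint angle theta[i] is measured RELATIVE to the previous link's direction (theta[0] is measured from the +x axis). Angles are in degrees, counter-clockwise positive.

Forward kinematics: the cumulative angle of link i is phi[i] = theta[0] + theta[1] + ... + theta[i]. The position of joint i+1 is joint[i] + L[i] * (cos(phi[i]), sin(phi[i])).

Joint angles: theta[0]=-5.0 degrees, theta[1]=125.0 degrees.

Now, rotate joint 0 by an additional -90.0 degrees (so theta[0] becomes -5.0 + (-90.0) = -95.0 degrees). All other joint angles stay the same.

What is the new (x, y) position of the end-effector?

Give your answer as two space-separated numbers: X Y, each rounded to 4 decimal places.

joint[0] = (0.0000, 0.0000)  (base)
link 0: phi[0] = -95 = -95 deg
  cos(-95 deg) = -0.0872, sin(-95 deg) = -0.9962
  joint[1] = (0.0000, 0.0000) + 9.3 * (-0.0872, -0.9962) = (0.0000 + -0.8105, 0.0000 + -9.2646) = (-0.8105, -9.2646)
link 1: phi[1] = -95 + 125 = 30 deg
  cos(30 deg) = 0.8660, sin(30 deg) = 0.5000
  joint[2] = (-0.8105, -9.2646) + 2.4 * (0.8660, 0.5000) = (-0.8105 + 2.0785, -9.2646 + 1.2000) = (1.2679, -8.0646)
End effector: (1.2679, -8.0646)

Answer: 1.2679 -8.0646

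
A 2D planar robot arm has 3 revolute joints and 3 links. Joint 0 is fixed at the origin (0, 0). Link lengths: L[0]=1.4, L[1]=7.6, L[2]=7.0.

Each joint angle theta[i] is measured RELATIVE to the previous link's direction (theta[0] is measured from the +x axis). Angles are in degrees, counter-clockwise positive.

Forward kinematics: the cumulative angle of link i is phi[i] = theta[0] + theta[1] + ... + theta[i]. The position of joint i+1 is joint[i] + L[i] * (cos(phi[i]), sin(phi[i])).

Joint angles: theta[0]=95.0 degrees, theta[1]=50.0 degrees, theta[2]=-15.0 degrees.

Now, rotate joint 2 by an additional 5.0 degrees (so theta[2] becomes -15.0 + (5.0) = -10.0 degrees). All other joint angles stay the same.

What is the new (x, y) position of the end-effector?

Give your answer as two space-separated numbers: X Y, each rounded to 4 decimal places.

Answer: -11.2973 10.7036

Derivation:
joint[0] = (0.0000, 0.0000)  (base)
link 0: phi[0] = 95 = 95 deg
  cos(95 deg) = -0.0872, sin(95 deg) = 0.9962
  joint[1] = (0.0000, 0.0000) + 1.4 * (-0.0872, 0.9962) = (0.0000 + -0.1220, 0.0000 + 1.3947) = (-0.1220, 1.3947)
link 1: phi[1] = 95 + 50 = 145 deg
  cos(145 deg) = -0.8192, sin(145 deg) = 0.5736
  joint[2] = (-0.1220, 1.3947) + 7.6 * (-0.8192, 0.5736) = (-0.1220 + -6.2256, 1.3947 + 4.3592) = (-6.3476, 5.7539)
link 2: phi[2] = 95 + 50 + -10 = 135 deg
  cos(135 deg) = -0.7071, sin(135 deg) = 0.7071
  joint[3] = (-6.3476, 5.7539) + 7 * (-0.7071, 0.7071) = (-6.3476 + -4.9497, 5.7539 + 4.9497) = (-11.2973, 10.7036)
End effector: (-11.2973, 10.7036)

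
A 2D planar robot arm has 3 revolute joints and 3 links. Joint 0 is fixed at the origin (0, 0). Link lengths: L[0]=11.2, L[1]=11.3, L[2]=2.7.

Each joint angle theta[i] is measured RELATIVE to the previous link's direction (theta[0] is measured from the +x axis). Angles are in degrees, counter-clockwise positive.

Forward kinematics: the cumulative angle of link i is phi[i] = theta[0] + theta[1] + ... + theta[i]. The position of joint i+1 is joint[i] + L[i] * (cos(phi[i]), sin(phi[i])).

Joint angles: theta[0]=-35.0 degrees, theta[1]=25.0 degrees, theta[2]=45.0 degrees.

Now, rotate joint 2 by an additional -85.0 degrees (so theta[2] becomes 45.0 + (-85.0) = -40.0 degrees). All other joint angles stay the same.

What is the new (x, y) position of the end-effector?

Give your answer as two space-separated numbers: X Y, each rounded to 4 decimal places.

Answer: 22.0384 -10.4546

Derivation:
joint[0] = (0.0000, 0.0000)  (base)
link 0: phi[0] = -35 = -35 deg
  cos(-35 deg) = 0.8192, sin(-35 deg) = -0.5736
  joint[1] = (0.0000, 0.0000) + 11.2 * (0.8192, -0.5736) = (0.0000 + 9.1745, 0.0000 + -6.4241) = (9.1745, -6.4241)
link 1: phi[1] = -35 + 25 = -10 deg
  cos(-10 deg) = 0.9848, sin(-10 deg) = -0.1736
  joint[2] = (9.1745, -6.4241) + 11.3 * (0.9848, -0.1736) = (9.1745 + 11.1283, -6.4241 + -1.9622) = (20.3028, -8.3863)
link 2: phi[2] = -35 + 25 + -40 = -50 deg
  cos(-50 deg) = 0.6428, sin(-50 deg) = -0.7660
  joint[3] = (20.3028, -8.3863) + 2.7 * (0.6428, -0.7660) = (20.3028 + 1.7355, -8.3863 + -2.0683) = (22.0384, -10.4546)
End effector: (22.0384, -10.4546)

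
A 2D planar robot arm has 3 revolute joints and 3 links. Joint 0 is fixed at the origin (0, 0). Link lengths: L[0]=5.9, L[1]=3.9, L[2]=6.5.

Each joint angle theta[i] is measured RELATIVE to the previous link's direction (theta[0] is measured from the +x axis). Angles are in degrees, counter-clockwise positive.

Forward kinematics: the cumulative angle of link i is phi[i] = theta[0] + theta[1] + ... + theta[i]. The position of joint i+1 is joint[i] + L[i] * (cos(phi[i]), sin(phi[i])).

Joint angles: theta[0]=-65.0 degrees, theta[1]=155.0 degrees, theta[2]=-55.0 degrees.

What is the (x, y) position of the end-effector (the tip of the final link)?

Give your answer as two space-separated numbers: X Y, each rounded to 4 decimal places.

Answer: 7.8179 2.2810

Derivation:
joint[0] = (0.0000, 0.0000)  (base)
link 0: phi[0] = -65 = -65 deg
  cos(-65 deg) = 0.4226, sin(-65 deg) = -0.9063
  joint[1] = (0.0000, 0.0000) + 5.9 * (0.4226, -0.9063) = (0.0000 + 2.4934, 0.0000 + -5.3472) = (2.4934, -5.3472)
link 1: phi[1] = -65 + 155 = 90 deg
  cos(90 deg) = 0.0000, sin(90 deg) = 1.0000
  joint[2] = (2.4934, -5.3472) + 3.9 * (0.0000, 1.0000) = (2.4934 + 0.0000, -5.3472 + 3.9000) = (2.4934, -1.4472)
link 2: phi[2] = -65 + 155 + -55 = 35 deg
  cos(35 deg) = 0.8192, sin(35 deg) = 0.5736
  joint[3] = (2.4934, -1.4472) + 6.5 * (0.8192, 0.5736) = (2.4934 + 5.3245, -1.4472 + 3.7282) = (7.8179, 2.2810)
End effector: (7.8179, 2.2810)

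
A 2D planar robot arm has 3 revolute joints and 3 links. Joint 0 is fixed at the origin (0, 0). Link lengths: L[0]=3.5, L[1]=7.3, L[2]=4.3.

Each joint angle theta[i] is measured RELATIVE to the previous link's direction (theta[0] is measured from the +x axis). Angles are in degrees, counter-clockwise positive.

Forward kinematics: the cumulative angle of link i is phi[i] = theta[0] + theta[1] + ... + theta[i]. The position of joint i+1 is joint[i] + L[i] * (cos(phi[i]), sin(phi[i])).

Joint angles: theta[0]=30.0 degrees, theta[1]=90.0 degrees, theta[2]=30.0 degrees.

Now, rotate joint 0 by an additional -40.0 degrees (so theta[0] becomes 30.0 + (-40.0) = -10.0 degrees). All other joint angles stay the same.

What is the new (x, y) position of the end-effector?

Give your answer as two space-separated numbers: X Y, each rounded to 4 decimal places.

Answer: 3.2438 10.6220

Derivation:
joint[0] = (0.0000, 0.0000)  (base)
link 0: phi[0] = -10 = -10 deg
  cos(-10 deg) = 0.9848, sin(-10 deg) = -0.1736
  joint[1] = (0.0000, 0.0000) + 3.5 * (0.9848, -0.1736) = (0.0000 + 3.4468, 0.0000 + -0.6078) = (3.4468, -0.6078)
link 1: phi[1] = -10 + 90 = 80 deg
  cos(80 deg) = 0.1736, sin(80 deg) = 0.9848
  joint[2] = (3.4468, -0.6078) + 7.3 * (0.1736, 0.9848) = (3.4468 + 1.2676, -0.6078 + 7.1891) = (4.7145, 6.5813)
link 2: phi[2] = -10 + 90 + 30 = 110 deg
  cos(110 deg) = -0.3420, sin(110 deg) = 0.9397
  joint[3] = (4.7145, 6.5813) + 4.3 * (-0.3420, 0.9397) = (4.7145 + -1.4707, 6.5813 + 4.0407) = (3.2438, 10.6220)
End effector: (3.2438, 10.6220)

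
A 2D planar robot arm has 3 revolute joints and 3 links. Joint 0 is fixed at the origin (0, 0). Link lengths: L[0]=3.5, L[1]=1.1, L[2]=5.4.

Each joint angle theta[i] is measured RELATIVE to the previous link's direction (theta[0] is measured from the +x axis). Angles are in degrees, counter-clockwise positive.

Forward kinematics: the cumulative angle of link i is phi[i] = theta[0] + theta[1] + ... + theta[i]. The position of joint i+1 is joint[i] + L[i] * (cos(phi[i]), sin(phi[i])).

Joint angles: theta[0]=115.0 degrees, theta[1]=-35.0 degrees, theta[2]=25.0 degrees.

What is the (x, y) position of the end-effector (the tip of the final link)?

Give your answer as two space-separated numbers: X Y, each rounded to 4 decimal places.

joint[0] = (0.0000, 0.0000)  (base)
link 0: phi[0] = 115 = 115 deg
  cos(115 deg) = -0.4226, sin(115 deg) = 0.9063
  joint[1] = (0.0000, 0.0000) + 3.5 * (-0.4226, 0.9063) = (0.0000 + -1.4792, 0.0000 + 3.1721) = (-1.4792, 3.1721)
link 1: phi[1] = 115 + -35 = 80 deg
  cos(80 deg) = 0.1736, sin(80 deg) = 0.9848
  joint[2] = (-1.4792, 3.1721) + 1.1 * (0.1736, 0.9848) = (-1.4792 + 0.1910, 3.1721 + 1.0833) = (-1.2882, 4.2554)
link 2: phi[2] = 115 + -35 + 25 = 105 deg
  cos(105 deg) = -0.2588, sin(105 deg) = 0.9659
  joint[3] = (-1.2882, 4.2554) + 5.4 * (-0.2588, 0.9659) = (-1.2882 + -1.3976, 4.2554 + 5.2160) = (-2.6858, 9.4714)
End effector: (-2.6858, 9.4714)

Answer: -2.6858 9.4714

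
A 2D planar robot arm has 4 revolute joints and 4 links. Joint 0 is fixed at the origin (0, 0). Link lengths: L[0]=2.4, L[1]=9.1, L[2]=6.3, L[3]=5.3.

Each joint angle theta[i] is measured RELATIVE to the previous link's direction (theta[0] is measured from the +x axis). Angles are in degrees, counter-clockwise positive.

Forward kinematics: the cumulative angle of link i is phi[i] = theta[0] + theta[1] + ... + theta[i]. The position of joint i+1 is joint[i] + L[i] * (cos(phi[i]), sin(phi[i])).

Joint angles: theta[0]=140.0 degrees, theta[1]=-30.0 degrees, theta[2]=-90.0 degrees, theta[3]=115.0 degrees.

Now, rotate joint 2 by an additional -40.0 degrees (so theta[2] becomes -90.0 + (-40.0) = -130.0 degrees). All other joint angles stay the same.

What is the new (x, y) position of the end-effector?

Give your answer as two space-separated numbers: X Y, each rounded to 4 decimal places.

Answer: 0.5072 13.2190

Derivation:
joint[0] = (0.0000, 0.0000)  (base)
link 0: phi[0] = 140 = 140 deg
  cos(140 deg) = -0.7660, sin(140 deg) = 0.6428
  joint[1] = (0.0000, 0.0000) + 2.4 * (-0.7660, 0.6428) = (0.0000 + -1.8385, 0.0000 + 1.5427) = (-1.8385, 1.5427)
link 1: phi[1] = 140 + -30 = 110 deg
  cos(110 deg) = -0.3420, sin(110 deg) = 0.9397
  joint[2] = (-1.8385, 1.5427) + 9.1 * (-0.3420, 0.9397) = (-1.8385 + -3.1124, 1.5427 + 8.5512) = (-4.9509, 10.0939)
link 2: phi[2] = 140 + -30 + -130 = -20 deg
  cos(-20 deg) = 0.9397, sin(-20 deg) = -0.3420
  joint[3] = (-4.9509, 10.0939) + 6.3 * (0.9397, -0.3420) = (-4.9509 + 5.9201, 10.0939 + -2.1547) = (0.9692, 7.9392)
link 3: phi[3] = 140 + -30 + -130 + 115 = 95 deg
  cos(95 deg) = -0.0872, sin(95 deg) = 0.9962
  joint[4] = (0.9692, 7.9392) + 5.3 * (-0.0872, 0.9962) = (0.9692 + -0.4619, 7.9392 + 5.2798) = (0.5072, 13.2190)
End effector: (0.5072, 13.2190)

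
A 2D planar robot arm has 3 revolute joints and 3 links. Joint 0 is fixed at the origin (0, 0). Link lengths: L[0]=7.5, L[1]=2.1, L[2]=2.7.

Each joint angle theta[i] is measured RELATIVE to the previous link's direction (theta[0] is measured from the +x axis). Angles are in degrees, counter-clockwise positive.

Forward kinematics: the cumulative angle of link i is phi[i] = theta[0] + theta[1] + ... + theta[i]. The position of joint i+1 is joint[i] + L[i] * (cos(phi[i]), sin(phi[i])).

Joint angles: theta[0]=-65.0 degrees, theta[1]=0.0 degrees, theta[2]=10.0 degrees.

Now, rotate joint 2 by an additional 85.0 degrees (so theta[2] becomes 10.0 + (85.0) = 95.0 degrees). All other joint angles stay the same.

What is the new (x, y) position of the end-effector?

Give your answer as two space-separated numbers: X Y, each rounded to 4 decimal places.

Answer: 6.3954 -7.3506

Derivation:
joint[0] = (0.0000, 0.0000)  (base)
link 0: phi[0] = -65 = -65 deg
  cos(-65 deg) = 0.4226, sin(-65 deg) = -0.9063
  joint[1] = (0.0000, 0.0000) + 7.5 * (0.4226, -0.9063) = (0.0000 + 3.1696, 0.0000 + -6.7973) = (3.1696, -6.7973)
link 1: phi[1] = -65 + 0 = -65 deg
  cos(-65 deg) = 0.4226, sin(-65 deg) = -0.9063
  joint[2] = (3.1696, -6.7973) + 2.1 * (0.4226, -0.9063) = (3.1696 + 0.8875, -6.7973 + -1.9032) = (4.0571, -8.7006)
link 2: phi[2] = -65 + 0 + 95 = 30 deg
  cos(30 deg) = 0.8660, sin(30 deg) = 0.5000
  joint[3] = (4.0571, -8.7006) + 2.7 * (0.8660, 0.5000) = (4.0571 + 2.3383, -8.7006 + 1.3500) = (6.3954, -7.3506)
End effector: (6.3954, -7.3506)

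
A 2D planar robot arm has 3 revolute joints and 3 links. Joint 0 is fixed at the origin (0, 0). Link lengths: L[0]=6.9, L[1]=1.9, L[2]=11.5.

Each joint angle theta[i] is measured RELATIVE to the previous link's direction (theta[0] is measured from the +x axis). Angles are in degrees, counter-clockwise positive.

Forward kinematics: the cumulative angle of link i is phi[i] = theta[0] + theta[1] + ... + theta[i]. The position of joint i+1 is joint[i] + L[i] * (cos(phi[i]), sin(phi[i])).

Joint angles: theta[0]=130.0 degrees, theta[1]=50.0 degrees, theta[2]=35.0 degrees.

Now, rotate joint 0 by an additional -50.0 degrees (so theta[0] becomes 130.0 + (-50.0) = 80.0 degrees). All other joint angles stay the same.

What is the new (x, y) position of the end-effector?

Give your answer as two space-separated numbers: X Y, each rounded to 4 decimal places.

Answer: -11.1313 11.2271

Derivation:
joint[0] = (0.0000, 0.0000)  (base)
link 0: phi[0] = 80 = 80 deg
  cos(80 deg) = 0.1736, sin(80 deg) = 0.9848
  joint[1] = (0.0000, 0.0000) + 6.9 * (0.1736, 0.9848) = (0.0000 + 1.1982, 0.0000 + 6.7952) = (1.1982, 6.7952)
link 1: phi[1] = 80 + 50 = 130 deg
  cos(130 deg) = -0.6428, sin(130 deg) = 0.7660
  joint[2] = (1.1982, 6.7952) + 1.9 * (-0.6428, 0.7660) = (1.1982 + -1.2213, 6.7952 + 1.4555) = (-0.0231, 8.2507)
link 2: phi[2] = 80 + 50 + 35 = 165 deg
  cos(165 deg) = -0.9659, sin(165 deg) = 0.2588
  joint[3] = (-0.0231, 8.2507) + 11.5 * (-0.9659, 0.2588) = (-0.0231 + -11.1081, 8.2507 + 2.9764) = (-11.1313, 11.2271)
End effector: (-11.1313, 11.2271)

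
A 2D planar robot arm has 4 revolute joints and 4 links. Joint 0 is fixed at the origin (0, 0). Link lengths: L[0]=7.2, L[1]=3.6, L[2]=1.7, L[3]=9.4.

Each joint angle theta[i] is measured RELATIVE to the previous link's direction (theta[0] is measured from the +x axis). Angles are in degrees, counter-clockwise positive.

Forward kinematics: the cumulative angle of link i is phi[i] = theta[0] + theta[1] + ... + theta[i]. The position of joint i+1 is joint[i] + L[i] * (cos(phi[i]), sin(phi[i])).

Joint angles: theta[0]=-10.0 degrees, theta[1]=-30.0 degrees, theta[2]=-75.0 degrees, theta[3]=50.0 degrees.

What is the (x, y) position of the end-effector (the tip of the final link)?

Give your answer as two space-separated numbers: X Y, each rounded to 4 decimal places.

Answer: 13.1025 -13.6243

Derivation:
joint[0] = (0.0000, 0.0000)  (base)
link 0: phi[0] = -10 = -10 deg
  cos(-10 deg) = 0.9848, sin(-10 deg) = -0.1736
  joint[1] = (0.0000, 0.0000) + 7.2 * (0.9848, -0.1736) = (0.0000 + 7.0906, 0.0000 + -1.2503) = (7.0906, -1.2503)
link 1: phi[1] = -10 + -30 = -40 deg
  cos(-40 deg) = 0.7660, sin(-40 deg) = -0.6428
  joint[2] = (7.0906, -1.2503) + 3.6 * (0.7660, -0.6428) = (7.0906 + 2.7578, -1.2503 + -2.3140) = (9.8484, -3.5643)
link 2: phi[2] = -10 + -30 + -75 = -115 deg
  cos(-115 deg) = -0.4226, sin(-115 deg) = -0.9063
  joint[3] = (9.8484, -3.5643) + 1.7 * (-0.4226, -0.9063) = (9.8484 + -0.7185, -3.5643 + -1.5407) = (9.1299, -5.1050)
link 3: phi[3] = -10 + -30 + -75 + 50 = -65 deg
  cos(-65 deg) = 0.4226, sin(-65 deg) = -0.9063
  joint[4] = (9.1299, -5.1050) + 9.4 * (0.4226, -0.9063) = (9.1299 + 3.9726, -5.1050 + -8.5193) = (13.1025, -13.6243)
End effector: (13.1025, -13.6243)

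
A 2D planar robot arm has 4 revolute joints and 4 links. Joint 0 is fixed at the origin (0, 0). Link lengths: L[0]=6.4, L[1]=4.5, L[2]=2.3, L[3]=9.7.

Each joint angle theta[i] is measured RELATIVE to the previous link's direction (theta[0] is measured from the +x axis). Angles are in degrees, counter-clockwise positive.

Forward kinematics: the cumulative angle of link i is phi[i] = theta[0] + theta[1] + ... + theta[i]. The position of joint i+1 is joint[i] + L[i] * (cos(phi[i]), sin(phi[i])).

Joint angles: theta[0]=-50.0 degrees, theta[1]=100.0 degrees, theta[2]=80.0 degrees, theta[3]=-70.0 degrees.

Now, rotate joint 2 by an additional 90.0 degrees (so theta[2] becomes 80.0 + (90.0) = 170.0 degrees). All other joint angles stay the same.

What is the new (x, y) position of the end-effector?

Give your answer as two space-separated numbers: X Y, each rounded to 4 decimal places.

Answer: -3.1560 1.9161

Derivation:
joint[0] = (0.0000, 0.0000)  (base)
link 0: phi[0] = -50 = -50 deg
  cos(-50 deg) = 0.6428, sin(-50 deg) = -0.7660
  joint[1] = (0.0000, 0.0000) + 6.4 * (0.6428, -0.7660) = (0.0000 + 4.1138, 0.0000 + -4.9027) = (4.1138, -4.9027)
link 1: phi[1] = -50 + 100 = 50 deg
  cos(50 deg) = 0.6428, sin(50 deg) = 0.7660
  joint[2] = (4.1138, -4.9027) + 4.5 * (0.6428, 0.7660) = (4.1138 + 2.8925, -4.9027 + 3.4472) = (7.0064, -1.4555)
link 2: phi[2] = -50 + 100 + 170 = 220 deg
  cos(220 deg) = -0.7660, sin(220 deg) = -0.6428
  joint[3] = (7.0064, -1.4555) + 2.3 * (-0.7660, -0.6428) = (7.0064 + -1.7619, -1.4555 + -1.4784) = (5.2445, -2.9339)
link 3: phi[3] = -50 + 100 + 170 + -70 = 150 deg
  cos(150 deg) = -0.8660, sin(150 deg) = 0.5000
  joint[4] = (5.2445, -2.9339) + 9.7 * (-0.8660, 0.5000) = (5.2445 + -8.4004, -2.9339 + 4.8500) = (-3.1560, 1.9161)
End effector: (-3.1560, 1.9161)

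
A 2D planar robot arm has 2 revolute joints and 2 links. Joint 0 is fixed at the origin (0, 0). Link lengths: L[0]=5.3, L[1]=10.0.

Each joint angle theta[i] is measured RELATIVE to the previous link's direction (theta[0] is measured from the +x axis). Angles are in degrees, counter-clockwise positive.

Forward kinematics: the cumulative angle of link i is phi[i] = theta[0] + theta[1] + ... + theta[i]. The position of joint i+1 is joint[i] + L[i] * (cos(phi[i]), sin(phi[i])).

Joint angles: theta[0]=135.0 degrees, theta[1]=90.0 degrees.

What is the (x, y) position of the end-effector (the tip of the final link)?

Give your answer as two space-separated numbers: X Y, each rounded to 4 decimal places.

Answer: -10.8187 -3.3234

Derivation:
joint[0] = (0.0000, 0.0000)  (base)
link 0: phi[0] = 135 = 135 deg
  cos(135 deg) = -0.7071, sin(135 deg) = 0.7071
  joint[1] = (0.0000, 0.0000) + 5.3 * (-0.7071, 0.7071) = (0.0000 + -3.7477, 0.0000 + 3.7477) = (-3.7477, 3.7477)
link 1: phi[1] = 135 + 90 = 225 deg
  cos(225 deg) = -0.7071, sin(225 deg) = -0.7071
  joint[2] = (-3.7477, 3.7477) + 10 * (-0.7071, -0.7071) = (-3.7477 + -7.0711, 3.7477 + -7.0711) = (-10.8187, -3.3234)
End effector: (-10.8187, -3.3234)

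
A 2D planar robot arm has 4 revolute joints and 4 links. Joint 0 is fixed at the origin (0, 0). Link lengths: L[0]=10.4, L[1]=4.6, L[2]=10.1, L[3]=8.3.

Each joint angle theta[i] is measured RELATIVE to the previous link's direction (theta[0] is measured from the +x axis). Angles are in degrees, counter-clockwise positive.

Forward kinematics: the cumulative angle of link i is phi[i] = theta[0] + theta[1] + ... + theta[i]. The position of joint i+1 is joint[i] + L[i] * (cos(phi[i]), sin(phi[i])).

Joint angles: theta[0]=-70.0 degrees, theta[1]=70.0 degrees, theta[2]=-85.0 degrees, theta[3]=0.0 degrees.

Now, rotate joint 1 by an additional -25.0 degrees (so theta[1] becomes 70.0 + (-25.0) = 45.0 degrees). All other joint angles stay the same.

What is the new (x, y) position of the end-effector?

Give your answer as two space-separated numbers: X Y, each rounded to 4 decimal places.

joint[0] = (0.0000, 0.0000)  (base)
link 0: phi[0] = -70 = -70 deg
  cos(-70 deg) = 0.3420, sin(-70 deg) = -0.9397
  joint[1] = (0.0000, 0.0000) + 10.4 * (0.3420, -0.9397) = (0.0000 + 3.5570, 0.0000 + -9.7728) = (3.5570, -9.7728)
link 1: phi[1] = -70 + 45 = -25 deg
  cos(-25 deg) = 0.9063, sin(-25 deg) = -0.4226
  joint[2] = (3.5570, -9.7728) + 4.6 * (0.9063, -0.4226) = (3.5570 + 4.1690, -9.7728 + -1.9440) = (7.7260, -11.7168)
link 2: phi[2] = -70 + 45 + -85 = -110 deg
  cos(-110 deg) = -0.3420, sin(-110 deg) = -0.9397
  joint[3] = (7.7260, -11.7168) + 10.1 * (-0.3420, -0.9397) = (7.7260 + -3.4544, -11.7168 + -9.4909) = (4.2716, -21.2077)
link 3: phi[3] = -70 + 45 + -85 + 0 = -110 deg
  cos(-110 deg) = -0.3420, sin(-110 deg) = -0.9397
  joint[4] = (4.2716, -21.2077) + 8.3 * (-0.3420, -0.9397) = (4.2716 + -2.8388, -21.2077 + -7.7994) = (1.4329, -29.0072)
End effector: (1.4329, -29.0072)

Answer: 1.4329 -29.0072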